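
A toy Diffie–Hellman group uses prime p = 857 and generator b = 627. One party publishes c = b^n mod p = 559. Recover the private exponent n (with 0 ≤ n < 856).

174

Baby-step giant-step with m = ceil(sqrt(856)) = 30.
Baby table (627^j mod 857 for j=0..29):
  0:1  1:627  2:623  3:686  4:765  5:592  6:103  7:306
  8:751  9:384  10:808  11:129  12:325  13:666  14:223  15:130
  16:95  17:432  18:52  19:38  20:687  21:535  22:358  23:789
  24:214  25:486  26:487  27:257  28:23  29:709
Giant step factor: 627^(-30) ≡ 832 (mod 857).
Scan 559·832^i mod 857 for i = 0, 1, …:
  i=0: 559   i=1: 594   i=2: 576   i=3: 169
  i=4: 60   i=5: 214
Match at i=5, j=24: n = 5·30 + 24 = 174.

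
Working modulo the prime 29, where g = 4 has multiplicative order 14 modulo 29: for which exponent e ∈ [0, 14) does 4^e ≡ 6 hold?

3

Successive powers of 4 modulo 29:
  4^0=1  4^1=4  4^2=16  4^3=6
So 4^3 ≡ 6 (mod 29), giving e = 3.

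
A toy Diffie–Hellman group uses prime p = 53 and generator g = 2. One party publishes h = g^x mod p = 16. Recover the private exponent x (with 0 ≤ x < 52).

Successive powers of 2 modulo 53:
  2^0=1  2^1=2  2^2=4  2^3=8  2^4=16
So 2^4 ≡ 16 (mod 53), giving x = 4.

4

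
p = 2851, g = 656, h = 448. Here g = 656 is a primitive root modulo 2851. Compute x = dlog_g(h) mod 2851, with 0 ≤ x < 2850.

Baby-step giant-step with m = ceil(sqrt(2850)) = 54.
Baby table (656^j mod 2851 for j=0..53):
  0:1  1:656  2:2686  3:98  4:1566  5:936  6:1051  7:2365
  8:496  9:362  10:839  11:141  12:1264  13:2394  14:2414  15:1279
  16:830  17:2790  18:2749  19:1512  20:2575  21:1408  22:2775  23:1462
  24:1136  25:1105  26:726  27:139  28:2803  29:2724  30:2218  31:998
  32:1809  33:688  34:870  35:520  36:1851  37:2581  38:2493  39:1785
  40:2050  41:1979  42:1019  43:1330  44:74  45:77  46:2045  47:1550
  48:1844  49:840  50:797  51:1099  52:2492  53:1129
Giant step factor: 656^(-54) ≡ 2721 (mod 2851).
Scan 448·2721^i mod 2851 for i = 0, 1, …:
  i=0: 448   i=1: 1631   i=2: 1795   i=3: 432
  i=4: 860   i=5: 2240   i=6: 2453   i=7: 422
  i=8: 2160   i=9: 1449     …   i=23: 2006
  i=24: 1512
Match at i=24, j=19: x = 24·54 + 19 = 1315.

1315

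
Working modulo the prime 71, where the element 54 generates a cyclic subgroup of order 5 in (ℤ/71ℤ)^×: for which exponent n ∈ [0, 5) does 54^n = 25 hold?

Successive powers of 54 modulo 71:
  54^0=1  54^1=54  54^2=5  54^3=57  54^4=25
So 54^4 ≡ 25 (mod 71), giving n = 4.

4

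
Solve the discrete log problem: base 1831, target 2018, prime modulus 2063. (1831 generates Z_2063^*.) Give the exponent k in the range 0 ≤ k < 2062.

Baby-step giant-step with m = ceil(sqrt(2062)) = 46.
Baby table (1831^j mod 2063 for j=0..45):
  0:1  1:1831  2:186  3:171  4:1588  5:861  6:359  7:1295
  8:758  9:1562  10:704  11:1712  12:975  13:730  14:1869  15:1685
  16:1050  17:1897  18:1378  19:69  20:496  21:456  22:1484  23:233
  24:1645  25:15  26:646  27:727  28:502  29:1127  30:537  31:1259
  32:858  33:1055  34:737  35:245  36:924  37:184  38:635  39:1216
  40:519  41:1309  42:1636  43:40  44:1035  45:1251
Giant step factor: 1831^(-46) ≡ 1144 (mod 2063).
Scan 2018·1144^i mod 2063 for i = 0, 1, …:
  i=0: 2018   i=1: 95   i=2: 1404   i=3: 1162
  i=4: 756   i=5: 467   i=6: 1994   i=7: 1521
  i=8: 915   i=9: 819     …   i=27: 785
  i=28: 635
Match at i=28, j=38: k = 28·46 + 38 = 1326.

1326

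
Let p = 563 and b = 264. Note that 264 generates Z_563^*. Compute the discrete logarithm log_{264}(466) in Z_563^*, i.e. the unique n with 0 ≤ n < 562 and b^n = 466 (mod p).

Baby-step giant-step with m = ceil(sqrt(562)) = 24.
Baby table (264^j mod 563 for j=0..23):
  0:1  1:264  2:447  3:341  4:507  5:417  6:303  7:46
  8:321  9:294  10:485  11:239  12:40  13:426  14:427  15:128
  16:12  17:353  18:297  19:151  20:454  21:500  22:258  23:552
Giant step factor: 264^(-24) ≡ 272 (mod 563).
Scan 466·272^i mod 563 for i = 0, 1, …:
  i=0: 466   i=1: 77   i=2: 113   i=3: 334
  i=4: 205   i=5: 23   i=6: 63   i=7: 246
  i=8: 478   i=9: 526     …   i=17: 281
  i=18: 427
Match at i=18, j=14: n = 18·24 + 14 = 446.

446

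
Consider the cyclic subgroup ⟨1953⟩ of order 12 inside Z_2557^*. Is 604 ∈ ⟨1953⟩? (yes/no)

⟨1953⟩ has order 12; its elements mod 2557 are {1, 604, 611, 835, 836, 1215, 1342, 1721, 1722, 1946, 1953, 2556}.
604 is in this set.

yes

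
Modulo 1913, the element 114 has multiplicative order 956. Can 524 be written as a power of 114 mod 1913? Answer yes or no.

524 ∈ ⟨114⟩ iff 524^956 ≡ 1 (mod 1913), since |⟨114⟩| = 956.
524^956 mod 1913 = 1912.
Since 1912 ≠ 1, 524 does not lie in the subgroup.

no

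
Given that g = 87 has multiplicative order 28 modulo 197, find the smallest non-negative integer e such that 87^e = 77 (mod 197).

27

Successive powers of 87 modulo 197:
  87^0=1  87^1=87  87^2=83  87^3=129  87^4=191  87^5=69
  87^6=93  87^7=14  87^8=36  87^9=177  87^10=33  87^11=113
  87^12=178  87^13=120  87^14=196  87^15=110  87^16=114  87^17=68
  87^18=6  87^19=128  87^20=104  87^21=183  87^22=161  87^23=20
  87^24=164  87^25=84  87^26=19  87^27=77
So 87^27 ≡ 77 (mod 197), giving e = 27.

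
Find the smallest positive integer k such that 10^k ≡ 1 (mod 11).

2

The order of 10 must divide p − 1 = 10 = 2 · 5.
Divisors: 1, 2, 5, 10.
Check each in increasing order: 10^1 ≡ 10;  10^2 ≡ 1.
Smallest exponent giving 1 is 2.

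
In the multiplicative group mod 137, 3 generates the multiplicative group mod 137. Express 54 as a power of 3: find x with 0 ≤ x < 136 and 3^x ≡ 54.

Baby-step giant-step with m = ceil(sqrt(136)) = 12.
Baby table (3^j mod 137 for j=0..11):
  0:1  1:3  2:9  3:27  4:81  5:106  6:44  7:132
  8:122  9:92  10:2  11:6
Giant step factor: 3^(-12) ≡ 99 (mod 137).
Scan 54·99^i mod 137 for i = 0, 1, …:
  i=0: 54   i=1: 3
Match at i=1, j=1: x = 1·12 + 1 = 13.

13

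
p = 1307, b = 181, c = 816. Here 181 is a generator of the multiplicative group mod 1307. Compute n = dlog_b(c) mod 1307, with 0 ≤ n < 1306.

Baby-step giant-step with m = ceil(sqrt(1306)) = 37.
Baby table (181^j mod 1307 for j=0..36):
  0:1  1:181  2:86  3:1189  4:861  5:308  6:854  7:348
  8:252  9:1174  10:760  11:325  12:10  13:503  14:860  15:127
  16:768  17:466  18:698  19:866  20:1213  21:1284  22:1065  23:636
  24:100  25:1109  26:758  27:1270  28:1145  29:739  30:445  31:818
  32:367  33:1077  34:194  35:1132  36:1000
Giant step factor: 181^(-37) ≡ 134 (mod 1307).
Scan 816·134^i mod 1307 for i = 0, 1, …:
  i=0: 816   i=1: 863   i=2: 626   i=3: 236
  i=4: 256   i=5: 322   i=6: 17   i=7: 971
  i=8: 721   i=9: 1203     …   i=27: 338
  i=28: 854
Match at i=28, j=6: n = 28·37 + 6 = 1042.

1042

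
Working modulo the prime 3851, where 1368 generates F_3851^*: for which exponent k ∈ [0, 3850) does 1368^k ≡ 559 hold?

2651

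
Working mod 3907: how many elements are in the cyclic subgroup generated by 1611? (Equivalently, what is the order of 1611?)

651

The order of 1611 must divide p − 1 = 3906 = 2 · 3^2 · 7 · 31.
Divisors: 1, 2, 3, 6, 7, 9, 14, 18, 21, 31, 42, 62, 63, 93, 126, 186, 217, 279, 434, 558, 651, 1302, 1953, 3906.
Check each in increasing order: 1611^1 ≡ 1611;  1611^2 ≡ 1073;  1611^3 ≡ 1709;  1611^6 ≡ 2152;  1611^7 ≡ 1363;  1611^9 ≡ 1281;  1611^14 ≡ 1944;  1611^18 ≡ 21;  1611^21 ≡ 726;  1611^31 ≡ 2841;  1611^42 ≡ 3538;  1611^62 ≡ 3326;  1611^63 ≡ 1689;  1611^93 ≡ 2040;  1611^126 ≡ 611;  1611^186 ≡ 645;  1611^217 ≡ 62;  1611^279 ≡ 3048;  1611^434 ≡ 3844;  1611^558 ≡ 3365;  1611^651 ≡ 1.
Smallest exponent giving 1 is 651.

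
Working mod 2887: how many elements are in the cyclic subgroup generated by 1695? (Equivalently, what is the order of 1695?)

481

The order of 1695 must divide p − 1 = 2886 = 2 · 3 · 13 · 37.
Divisors: 1, 2, 3, 6, 13, 26, 37, 39, 74, 78, 111, 222, 481, 962, 1443, 2886.
Check each in increasing order: 1695^1 ≡ 1695;  1695^2 ≡ 460;  1695^3 ≡ 210;  1695^6 ≡ 795;  1695^13 ≡ 398;  1695^26 ≡ 2506;  1695^37 ≡ 1390;  1695^39 ≡ 1373;  1695^74 ≡ 697;  1695^78 ≡ 2805;  1695^111 ≡ 1685;  1695^222 ≡ 1304;  1695^481 ≡ 1.
Smallest exponent giving 1 is 481.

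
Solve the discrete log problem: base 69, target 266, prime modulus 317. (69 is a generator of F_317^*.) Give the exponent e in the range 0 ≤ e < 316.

18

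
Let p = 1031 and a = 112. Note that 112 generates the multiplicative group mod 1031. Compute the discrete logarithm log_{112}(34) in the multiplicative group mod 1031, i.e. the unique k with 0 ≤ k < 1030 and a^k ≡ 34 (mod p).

Baby-step giant-step with m = ceil(sqrt(1030)) = 33.
Baby table (112^j mod 1031 for j=0..32):
  0:1  1:112  2:172  3:706  4:716  5:805  6:463  7:306
  8:249  9:51  10:557  11:524  12:952  13:431  14:846  15:931
  16:141  17:327  18:539  19:570  20:949  21:95  22:330  23:875
  24:55  25:1005  26:181  27:683  28:202  29:973  30:721  31:334
  32:292
Giant step factor: 112^(-33) ≡ 426 (mod 1031).
Scan 34·426^i mod 1031 for i = 0, 1, …:
  i=0: 34   i=1: 50   i=2: 680   i=3: 1000
  i=4: 197   i=5: 411   i=6: 847   i=7: 1003
  i=8: 444   i=9: 471   i=10: 632   i=11: 141
Match at i=11, j=16: k = 11·33 + 16 = 379.

379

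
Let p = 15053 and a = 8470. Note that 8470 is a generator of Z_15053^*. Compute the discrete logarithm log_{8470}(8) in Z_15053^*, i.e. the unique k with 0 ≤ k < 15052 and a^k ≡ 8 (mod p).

13573

Baby-step giant-step with m = ceil(sqrt(15052)) = 123.
Baby table (8470^j mod 15053 for j=0..122):
  0:1  1:8470  2:13355  3:8608  4:8081  5:79  6:6798  7:1335
  8:2647  9:6173  10:6241  11:10187  12:94  13:13424  14:5971  15:11343
  16:6964  17:7426  18:6786  19:5066  20:7970  21:8248  22:14640  23:9239
  24:8836  25:12457  26:4313  27:12532  28:7337  29:5606  30:5658  31:9561
  32:11583  33:7609  34:6337  35:10445  36:2669  37:11877  38:14044  39:3874
  40:12293  41:109  42:4997  43:10607  44:4986  45:7755  46:8611  47:3385
  48:10038  49:2516  50:10525  51:2884  52:11514  53:10246  54:3075  55:3560
  56:2041  57:6426  58:11625  59:2077  60:10286  61:10709  62:10905  63:142
  64:13553  65:14785  66:3043  67:3474  68:11218  69:1924  70:8934  71:14602
  72:3492  73:13148  74:1466  75:13348  76:9530  77:4914  78:35  79:10443
  80:782  81:220  82:11881  83:2765  84:12135  85:1566  86:2327  87:5313
  88:7693  89:10326  90:3290  91:3197  92:13296  93:5627  94:2892  95:4009
  96:11715  97:11727  98:7996  99:2673  100:598  101:7252  102:8200  103:14511
  104:425  105:2083  106:894  107:521  108:2341  109:3469  110:14027  111:10414
  112:11053  113:4303  114:3097  115:9264  116:9844  117:113  118:8771  119:3815
  120:9312  121:9973  122:8927
Giant step factor: 8470^(-123) ≡ 3963 (mod 15053).
Scan 8·3963^i mod 15053 for i = 0, 1, …:
  i=0: 8   i=1: 1598   i=2: 10614   i=3: 5200
  i=4: 43   i=5: 4826   i=6: 8128   i=7: 12897
  i=8: 5876   i=9: 14650     …   i=109: 13354
  i=110: 10607
Match at i=110, j=43: k = 110·123 + 43 = 13573.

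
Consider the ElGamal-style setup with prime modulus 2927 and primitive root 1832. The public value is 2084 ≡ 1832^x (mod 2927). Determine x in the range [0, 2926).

1682

Baby-step giant-step with m = ceil(sqrt(2926)) = 55.
Baby table (1832^j mod 2927 for j=0..54):
  0:1  1:1832  2:1882  3:2745  4:254  5:2862  6:927  7:604
  8:122  9:1052  10:1298  11:1212  12:1718  13:851  14:1868  15:513
  16:249  17:2483  18:298  19:1514  20:1779  21:1377  22:2517  23:1119
  24:1108  25:1445  26:1232  27:307  28:440  29:1155  30:2666  31:1876
  32:534  33:670  34:1027  35:2330  36:994  37:414  38:355  39:566
  40:754  41:2711  42:2360  43:341  44:1261  45:749  46:2332  47:1731
  48:1251  49:2918  50:1074  51:624  52:1638  53:641  54:585
Giant step factor: 1832^(-55) ≡ 1811 (mod 2927).
Scan 2084·1811^i mod 2927 for i = 0, 1, …:
  i=0: 2084   i=1: 1221   i=2: 1346   i=3: 2342
  i=4: 139   i=5: 7   i=6: 969   i=7: 1586
  i=8: 859   i=9: 1412     …   i=29: 2659
  i=30: 534
Match at i=30, j=32: x = 30·55 + 32 = 1682.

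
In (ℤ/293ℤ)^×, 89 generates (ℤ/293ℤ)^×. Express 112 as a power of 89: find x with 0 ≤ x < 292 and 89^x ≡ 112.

125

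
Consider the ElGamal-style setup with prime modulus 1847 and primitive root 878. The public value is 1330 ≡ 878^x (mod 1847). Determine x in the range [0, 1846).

1300

Baby-step giant-step with m = ceil(sqrt(1846)) = 43.
Baby table (878^j mod 1847 for j=0..42):
  0:1  1:878  2:685  3:1155  4:87  5:659  6:491  7:747
  8:181  9:76  10:236  11:344  12:971  13:1071  14:215  15:376
  16:1362  17:827  18:235  19:1313  20:286  21:1763  22:128  23:1564
  24:871  25:80  26:54  27:1237  28:50  29:1419  30:1004  31:493
  32:656  33:1551  34:539  35:410  36:1662  37:106  38:718  39:577
  40:528  41:1834  42:1515
Giant step factor: 878^(-43) ≡ 375 (mod 1847).
Scan 1330·375^i mod 1847 for i = 0, 1, …:
  i=0: 1330   i=1: 60   i=2: 336   i=3: 404
  i=4: 46   i=5: 627   i=6: 556   i=7: 1636
  i=8: 296   i=9: 180     …   i=29: 306
  i=30: 236
Match at i=30, j=10: x = 30·43 + 10 = 1300.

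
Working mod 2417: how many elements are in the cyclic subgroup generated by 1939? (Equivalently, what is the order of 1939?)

The order of 1939 must divide p − 1 = 2416 = 2^4 · 151.
Divisors: 1, 2, 4, 8, 16, 151, 302, 604, 1208, 2416.
Check each in increasing order: 1939^1 ≡ 1939;  1939^2 ≡ 1286;  1939^4 ≡ 568;  1939^8 ≡ 1163;  1939^16 ≡ 1466;  1939^151 ≡ 1825;  1939^302 ≡ 2416;  1939^604 ≡ 1.
Smallest exponent giving 1 is 604.

604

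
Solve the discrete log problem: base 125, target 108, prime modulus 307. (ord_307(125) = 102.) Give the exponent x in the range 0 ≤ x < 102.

Baby-step giant-step with m = ceil(sqrt(102)) = 11.
Baby table (125^j mod 307 for j=0..10):
  0:1  1:125  2:275  3:298  4:103  5:288  6:81  7:301
  8:171  9:192  10:54
Giant step factor: 125^(-11) ≡ 230 (mod 307).
Scan 108·230^i mod 307 for i = 0, 1, …:
  i=0: 108   i=1: 280   i=2: 237   i=3: 171
Match at i=3, j=8: x = 3·11 + 8 = 41.

41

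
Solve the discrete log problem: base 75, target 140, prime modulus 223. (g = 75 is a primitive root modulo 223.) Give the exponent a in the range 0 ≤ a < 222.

Baby-step giant-step with m = ceil(sqrt(222)) = 15.
Baby table (75^j mod 223 for j=0..14):
  0:1  1:75  2:50  3:182  4:47  5:180  6:120  7:80
  8:202  9:209  10:65  11:192  12:128  13:11  14:156
Giant step factor: 75^(-15) ≡ 208 (mod 223).
Scan 140·208^i mod 223 for i = 0, 1, …:
  i=0: 140   i=1: 130   i=2: 57   i=3: 37
  i=4: 114   i=5: 74   i=6: 5   i=7: 148
  i=8: 10   i=9: 73     …   i=13: 69
  i=14: 80
Match at i=14, j=7: a = 14·15 + 7 = 217.

217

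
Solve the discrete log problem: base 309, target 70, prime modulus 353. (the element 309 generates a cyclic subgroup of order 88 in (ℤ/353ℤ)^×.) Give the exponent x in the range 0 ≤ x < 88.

11

Successive powers of 309 modulo 353:
  309^0=1  309^1=309  309^2=171  309^3=242  309^4=295  309^5=81
  309^6=319  309^7=84  309^8=187  309^9=244  309^10=207  309^11=70
So 309^11 ≡ 70 (mod 353), giving x = 11.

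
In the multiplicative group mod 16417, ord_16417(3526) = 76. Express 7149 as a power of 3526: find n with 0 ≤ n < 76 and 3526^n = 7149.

6

Successive powers of 3526 modulo 16417:
  3526^0=1  3526^1=3526  3526^2=5007  3526^3=6407  3526^4=1290  3526^5=1031
  3526^6=7149
So 3526^6 ≡ 7149 (mod 16417), giving n = 6.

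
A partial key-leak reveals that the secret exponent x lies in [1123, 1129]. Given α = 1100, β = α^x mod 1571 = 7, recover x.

Compute 1100^1123 mod 1571 = 492, then multiply by 1100 repeatedly:
  1100^1123=492  1100^1124=776  1100^1125=547  1100^1126=7
Found 7 at exponent 1126.

1126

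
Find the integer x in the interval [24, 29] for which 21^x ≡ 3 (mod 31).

29

Compute 21^24 mod 31 = 16, then multiply by 21 repeatedly:
  21^24=16  21^25=26  21^26=19  21^27=27  21^28=9
  21^29=3
Found 3 at exponent 29.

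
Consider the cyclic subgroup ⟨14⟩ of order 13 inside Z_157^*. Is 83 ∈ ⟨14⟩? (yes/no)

no

83 ∈ ⟨14⟩ iff 83^13 ≡ 1 (mod 157), since |⟨14⟩| = 13.
83^13 mod 157 = 50.
Since 50 ≠ 1, 83 does not lie in the subgroup.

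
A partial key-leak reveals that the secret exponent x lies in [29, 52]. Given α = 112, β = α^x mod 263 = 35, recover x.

46

Compute 112^29 mod 263 = 239, then multiply by 112 repeatedly:
  112^29=239  112^30=205  112^31=79  112^32=169  112^33=255
  112^34=156  112^35=114  112^36=144  112^37=85  112^38=52
  112^39=38  112^40=48  112^41=116  112^42=105  112^43=188
  112^44=16  112^45=214  112^46=35
Found 35 at exponent 46.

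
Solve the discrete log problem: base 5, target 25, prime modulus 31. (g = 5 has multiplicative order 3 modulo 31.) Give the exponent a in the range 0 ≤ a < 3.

2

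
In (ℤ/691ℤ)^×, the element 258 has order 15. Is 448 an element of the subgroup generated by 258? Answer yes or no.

no

448 ∈ ⟨258⟩ iff 448^15 ≡ 1 (mod 691), since |⟨258⟩| = 15.
448^15 mod 691 = 413.
Since 413 ≠ 1, 448 does not lie in the subgroup.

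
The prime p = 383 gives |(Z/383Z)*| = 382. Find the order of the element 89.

The order of 89 must divide p − 1 = 382 = 2 · 191.
Divisors: 1, 2, 191, 382.
Check each in increasing order: 89^1 ≡ 89;  89^2 ≡ 261;  89^191 ≡ 382;  89^382 ≡ 1.
Smallest exponent giving 1 is 382.

382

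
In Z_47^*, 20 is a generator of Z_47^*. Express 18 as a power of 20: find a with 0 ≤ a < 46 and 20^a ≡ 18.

14

Successive powers of 20 modulo 47:
  20^0=1  20^1=20  20^2=24  20^3=10  20^4=12  20^5=5
  20^6=6  20^7=26  20^8=3  20^9=13  20^10=25  20^11=30
  20^12=36  20^13=15  20^14=18
So 20^14 ≡ 18 (mod 47), giving a = 14.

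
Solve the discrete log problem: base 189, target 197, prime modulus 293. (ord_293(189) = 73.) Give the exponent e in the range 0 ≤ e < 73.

6

Baby-step giant-step with m = ceil(sqrt(73)) = 9.
Baby table (189^j mod 293 for j=0..8):
  0:1  1:189  2:268  3:256  4:39  5:46  6:197  7:22
  8:56
Giant step factor: 189^(-9) ≡ 57 (mod 293).
Scan 197·57^i mod 293 for i = 0, 1, …:
  i=0: 197
Match at i=0, j=6: e = 0·9 + 6 = 6.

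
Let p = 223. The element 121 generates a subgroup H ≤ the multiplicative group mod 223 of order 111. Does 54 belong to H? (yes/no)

54 ∈ ⟨121⟩ iff 54^111 ≡ 1 (mod 223), since |⟨121⟩| = 111.
54^111 mod 223 = 222.
Since 222 ≠ 1, 54 does not lie in the subgroup.

no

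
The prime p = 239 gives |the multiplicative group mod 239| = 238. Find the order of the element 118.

238

The order of 118 must divide p − 1 = 238 = 2 · 7 · 17.
Divisors: 1, 2, 7, 14, 17, 34, 119, 238.
Check each in increasing order: 118^1 ≡ 118;  118^2 ≡ 62;  118^7 ≡ 52;  118^14 ≡ 75;  118^17 ≡ 195;  118^34 ≡ 24;  118^119 ≡ 238;  118^238 ≡ 1.
Smallest exponent giving 1 is 238.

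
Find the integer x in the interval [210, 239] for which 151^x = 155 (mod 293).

219

Compute 151^210 mod 293 = 253, then multiply by 151 repeatedly:
  151^210=253  151^211=113  151^212=69  151^213=164  151^214=152
  151^215=98  151^216=148  151^217=80  151^218=67  151^219=155
Found 155 at exponent 219.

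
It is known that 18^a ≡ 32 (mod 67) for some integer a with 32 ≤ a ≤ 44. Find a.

Compute 18^32 mod 67 = 26, then multiply by 18 repeatedly:
  18^32=26  18^33=66  18^34=49  18^35=11  18^36=64
  18^37=13  18^38=33  18^39=58  18^40=39  18^41=32
Found 32 at exponent 41.

41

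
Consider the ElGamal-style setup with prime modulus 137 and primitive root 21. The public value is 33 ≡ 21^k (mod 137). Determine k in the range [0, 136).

25

Baby-step giant-step with m = ceil(sqrt(136)) = 12.
Baby table (21^j mod 137 for j=0..11):
  0:1  1:21  2:30  3:82  4:78  5:131  6:11  7:94
  8:56  9:80  10:36  11:71
Giant step factor: 21^(-12) ≡ 77 (mod 137).
Scan 33·77^i mod 137 for i = 0, 1, …:
  i=0: 33   i=1: 75   i=2: 21
Match at i=2, j=1: k = 2·12 + 1 = 25.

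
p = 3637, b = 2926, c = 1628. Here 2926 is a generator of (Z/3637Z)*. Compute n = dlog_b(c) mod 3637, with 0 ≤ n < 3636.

149

Baby-step giant-step with m = ceil(sqrt(3636)) = 61.
Baby table (2926^j mod 3637 for j=0..60):
  0:1  1:2926  2:3615  3:1094  4:484  5:1391  6:263  7:2131
  8:1488  9:399  10:3634  11:2133  12:66  13:355  14:2185  15:3101
  16:2848  17:881  18:2810  19:2440  20:9  21:875  22:3439  23:2572
  24:719  25:1608  26:2367  27:994  28:2481  29:3591  30:3610  31:1012
  32:594  33:3195  34:1480  35:2450  36:173  37:655  38:3468  39:138
  40:81  41:601  42:1855  43:1326  44:2834  45:3561  46:3118  47:1672
  48:507  49:3223  50:3394  51:1834  52:1709  53:3296  54:2409  55:228
  56:1557  57:2258  58:2116  59:1242  60:729
Giant step factor: 2926^(-61) ≡ 2190 (mod 3637).
Scan 1628·2190^i mod 3637 for i = 0, 1, …:
  i=0: 1628   i=1: 1060   i=2: 994
Match at i=2, j=27: n = 2·61 + 27 = 149.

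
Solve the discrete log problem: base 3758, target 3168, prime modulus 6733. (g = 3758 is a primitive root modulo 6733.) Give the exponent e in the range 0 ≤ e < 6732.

385

Baby-step giant-step with m = ceil(sqrt(6732)) = 83.
Baby table (3758^j mod 6733 for j=0..82):
  0:1  1:3758  2:3463  3:5798  4:896  5:668  6:5668  7:3865
  8:1589  9:6024  10:1846  11:2278  12:3081  13:4371  14:4431  15:989
  16:46  17:4543  18:4439  19:4121  20:818  21:3796  22:4874  23:2732
  24:5764  25:1051  26:4120  27:3793  28:333  29:5809  30:1836  31:5096
  32:2116  33:255  34:2204  35:1042  36:3963  37:6291  38:2015  39:4478
  40:2557  41:1215  42:996  43:6153  44:1852  45:4627  46:3660  47:5494
  48:3074  49:4997  50:389  51:801  52:507  53:6600  54:5161  55:3998
  56:3161  57:2026  58:5418  59:252  60:4396  61:4119  62:35  63:3603
  64:11  65:940  66:4428  67:3181  68:3123  69:615  70:1751  71:2117
  72:4013  73:5667  74:107  75:4859  76:226  77:950  78:1610  79:4146
  80:506  81:2842  82:1698
Giant step factor: 3758^(-83) ≡ 1485 (mod 6733).
Scan 3168·1485^i mod 6733 for i = 0, 1, …:
  i=0: 3168   i=1: 4846   i=2: 5466   i=3: 3745
  i=4: 6600
Match at i=4, j=53: e = 4·83 + 53 = 385.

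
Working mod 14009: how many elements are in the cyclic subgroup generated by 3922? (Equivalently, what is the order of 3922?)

14008

The order of 3922 must divide p − 1 = 14008 = 2^3 · 17 · 103.
Divisors: 1, 2, 4, 8, 17, 34, 68, 103, 136, 206, 412, 824, 1751, 3502, 7004, 14008.
Check each in increasing order: 3922^1 ≡ 3922;  3922^2 ≡ 202;  3922^4 ≡ 12786;  3922^8 ≡ 10775;  3922^17 ≡ 6465;  3922^34 ≡ 7378;  3922^68 ≡ 9919;  3922^103 ≡ 7054;  3922^136 ≡ 1354;  3922^206 ≡ 12957;  3922^412 ≡ 14002;  3922^824 ≡ 49;  3922^1751 ≡ 13782;  3922^3502 ≡ 9502;  3922^7004 ≡ 14008;  3922^14008 ≡ 1.
Smallest exponent giving 1 is 14008.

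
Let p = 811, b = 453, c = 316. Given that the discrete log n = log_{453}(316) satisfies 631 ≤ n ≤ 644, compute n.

Compute 453^631 mod 811 = 132, then multiply by 453 repeatedly:
  453^631=132  453^632=593  453^633=188  453^634=9  453^635=22
  453^636=234  453^637=572  453^638=407  453^639=274  453^640=39
  453^641=636  453^642=203  453^643=316
Found 316 at exponent 643.

643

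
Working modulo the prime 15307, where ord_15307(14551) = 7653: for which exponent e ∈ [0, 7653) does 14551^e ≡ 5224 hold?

2734

Baby-step giant-step with m = ceil(sqrt(7653)) = 88.
Baby table (14551^j mod 15307 for j=0..87):
  0:1  1:14551  2:5177  3:4780  4:14079  5:9948  6:10356  7:8048
  8:7898  9:14149  10:2949  11:5378  12:5894  13:13780  14:6387  15:8440
  16:2379  17:7702  18:9255  19:13826  20:2225  21:1670  22:7961  23:12442
  24:7653  25:378  26:5065  27:12917  28:614  29:10333  30:10129  31:11283
  32:11358  33:579  34:6179  35:12618  36:12360  37:8417  38:4460  39:11087
  40:6464  41:11456  42:3026  43:8394  44:6541  45:14472  46:3673  47:9086
  48:3827  49:15118  50:5121  51:1195  52:15000  53:2487  54:2589  55:2012
  56:9628  57:7364  58:4564  59:8998  60:9127  61:3445  62:13077  63:2110
  64:12075  65:9579  66:13794  67:11110  68:4383  69:8071  70:5817  71:10764
  72:5740  73:7748  74:5093  75:7056  76:7807  77:6410  78:6359  79:14301
  80:10493  81:11625  82:13025  83:10808  84:3090  85:5931  86:1115  87:14252
Giant step factor: 14551^(-88) ≡ 3912 (mod 15307).
Scan 5224·3912^i mod 15307 for i = 0, 1, …:
  i=0: 5224   i=1: 1443   i=2: 12040   i=3: 841
  i=4: 14294   i=5: 1657   i=6: 7323   i=7: 8179
  i=8: 4618   i=9: 3356     …   i=30: 4745
  i=31: 10356
Match at i=31, j=6: e = 31·88 + 6 = 2734.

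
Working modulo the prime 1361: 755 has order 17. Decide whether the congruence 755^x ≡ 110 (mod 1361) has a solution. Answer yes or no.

no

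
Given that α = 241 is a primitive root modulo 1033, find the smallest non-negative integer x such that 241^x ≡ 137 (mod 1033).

746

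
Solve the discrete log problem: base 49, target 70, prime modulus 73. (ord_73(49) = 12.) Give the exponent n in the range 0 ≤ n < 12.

Successive powers of 49 modulo 73:
  49^0=1  49^1=49  49^2=65  49^3=46  49^4=64  49^5=70
So 49^5 ≡ 70 (mod 73), giving n = 5.

5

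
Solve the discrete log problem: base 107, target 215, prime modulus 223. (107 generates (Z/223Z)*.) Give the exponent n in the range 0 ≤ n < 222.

93

Baby-step giant-step with m = ceil(sqrt(222)) = 15.
Baby table (107^j mod 223 for j=0..14):
  0:1  1:107  2:76  3:104  4:201  5:99  6:112  7:165
  8:38  9:52  10:212  11:161  12:56  13:194  14:19
Giant step factor: 107^(-15) ≡ 163 (mod 223).
Scan 215·163^i mod 223 for i = 0, 1, …:
  i=0: 215   i=1: 34   i=2: 190   i=3: 196
  i=4: 59   i=5: 28   i=6: 104
Match at i=6, j=3: n = 6·15 + 3 = 93.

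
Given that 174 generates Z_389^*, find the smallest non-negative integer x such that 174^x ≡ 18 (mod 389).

Baby-step giant-step with m = ceil(sqrt(388)) = 20.
Baby table (174^j mod 389 for j=0..19):
  0:1  1:174  2:323  3:186  4:77  5:172  6:364  7:318
  8:94  9:18  10:20  11:368  12:236  13:219  14:373  15:328
  16:278  17:136  18:324  19:360
Giant step factor: 174^(-20) ≡ 283 (mod 389).
Scan 18·283^i mod 389 for i = 0, 1, …:
  i=0: 18
Match at i=0, j=9: x = 0·20 + 9 = 9.

9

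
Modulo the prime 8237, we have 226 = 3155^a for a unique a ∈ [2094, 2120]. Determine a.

2102

Compute 3155^2094 mod 8237 = 711, then multiply by 3155 repeatedly:
  3155^2094=711  3155^2095=2741  3155^2096=7242  3155^2097=7309  3155^2098=4532
  3155^2099=7265  3155^2100=5741  3155^2101=7929  3155^2102=226
Found 226 at exponent 2102.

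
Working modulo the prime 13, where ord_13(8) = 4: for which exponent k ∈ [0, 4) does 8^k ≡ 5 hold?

Successive powers of 8 modulo 13:
  8^0=1  8^1=8  8^2=12  8^3=5
So 8^3 ≡ 5 (mod 13), giving k = 3.

3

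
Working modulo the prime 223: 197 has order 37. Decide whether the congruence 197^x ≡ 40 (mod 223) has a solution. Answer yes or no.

40 ∈ ⟨197⟩ iff 40^37 ≡ 1 (mod 223), since |⟨197⟩| = 37.
40^37 mod 223 = 40.
Since 40 ≠ 1, 40 does not lie in the subgroup.

no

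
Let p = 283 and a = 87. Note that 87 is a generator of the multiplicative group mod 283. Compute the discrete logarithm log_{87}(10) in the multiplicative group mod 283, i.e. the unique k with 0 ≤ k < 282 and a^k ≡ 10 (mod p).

Successive powers of 87 modulo 283:
  87^0=1  87^1=87  87^2=211  87^3=245  87^4=90  87^5=189
  87^6=29  87^7=259  87^8=176  87^9=30  87^10=63  87^11=104
  87^12=275  87^13=153  87^14=10
So 87^14 ≡ 10 (mod 283), giving k = 14.

14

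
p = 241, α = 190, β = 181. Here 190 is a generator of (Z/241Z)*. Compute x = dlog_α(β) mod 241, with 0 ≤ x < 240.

Baby-step giant-step with m = ceil(sqrt(240)) = 16.
Baby table (190^j mod 241 for j=0..15):
  0:1  1:190  2:191  3:140  4:90  5:230  6:79  7:68
  8:147  9:215  10:121  11:95  12:216  13:70  14:45  15:115
Giant step factor: 190^(-16) ≡ 119 (mod 241).
Scan 181·119^i mod 241 for i = 0, 1, …:
  i=0: 181   i=1: 90
Match at i=1, j=4: x = 1·16 + 4 = 20.

20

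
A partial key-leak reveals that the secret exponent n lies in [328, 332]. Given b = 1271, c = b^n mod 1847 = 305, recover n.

Compute 1271^328 mod 1847 = 638, then multiply by 1271 repeatedly:
  1271^328=638  1271^329=65  1271^330=1347  1271^331=1715  1271^332=305
Found 305 at exponent 332.

332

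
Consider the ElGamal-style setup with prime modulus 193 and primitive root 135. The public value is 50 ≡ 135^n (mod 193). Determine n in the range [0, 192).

Baby-step giant-step with m = ceil(sqrt(192)) = 14.
Baby table (135^j mod 193 for j=0..13):
  0:1  1:135  2:83  3:11  4:134  5:141  6:121  7:123
  8:7  9:173  10:2  11:77  12:166  13:22
Giant step factor: 135^(-14) ≡ 175 (mod 193).
Scan 50·175^i mod 193 for i = 0, 1, …:
  i=0: 50   i=1: 65   i=2: 181   i=3: 23
  i=4: 165   i=5: 118   i=6: 192   i=7: 18
  i=8: 62   i=9: 42   i=10: 16   i=11: 98
  i=12: 166
Match at i=12, j=12: n = 12·14 + 12 = 180.

180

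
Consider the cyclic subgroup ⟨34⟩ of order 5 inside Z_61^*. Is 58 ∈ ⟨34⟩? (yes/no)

yes

⟨34⟩ has order 5; its elements mod 61 are {1, 9, 20, 34, 58}.
58 is in this set.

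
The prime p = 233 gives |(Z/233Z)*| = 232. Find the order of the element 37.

29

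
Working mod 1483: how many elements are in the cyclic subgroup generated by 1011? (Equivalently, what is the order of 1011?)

The order of 1011 must divide p − 1 = 1482 = 2 · 3 · 13 · 19.
Divisors: 1, 2, 3, 6, 13, 19, 26, 38, 39, 57, 78, 114, 247, 494, 741, 1482.
Check each in increasing order: 1011^1 ≡ 1011;  1011^2 ≡ 334;  1011^3 ≡ 1033;  1011^6 ≡ 812;  1011^13 ≡ 148;  1011^19 ≡ 53;  1011^26 ≡ 1142;  1011^38 ≡ 1326;  1011^39 ≡ 1437;  1011^57 ≡ 577;  1011^78 ≡ 633;  1011^114 ≡ 737;  1011^247 ≡ 1444;  1011^494 ≡ 38;  1011^741 ≡ 1.
Smallest exponent giving 1 is 741.

741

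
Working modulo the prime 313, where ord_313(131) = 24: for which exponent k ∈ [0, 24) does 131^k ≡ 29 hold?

Successive powers of 131 modulo 313:
  131^0=1  131^1=131  131^2=259  131^3=125  131^4=99  131^5=136
  131^6=288  131^7=168  131^8=98  131^9=5  131^10=29
So 131^10 ≡ 29 (mod 313), giving k = 10.

10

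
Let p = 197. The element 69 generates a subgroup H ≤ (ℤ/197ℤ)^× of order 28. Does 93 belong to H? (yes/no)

93 ∈ ⟨69⟩ iff 93^28 ≡ 1 (mod 197), since |⟨69⟩| = 28.
93^28 mod 197 = 1.
Since 1 = 1, 93 lies in the subgroup.

yes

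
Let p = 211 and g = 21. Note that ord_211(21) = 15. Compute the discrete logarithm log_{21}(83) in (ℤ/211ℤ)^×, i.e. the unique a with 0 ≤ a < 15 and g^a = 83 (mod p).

11

Successive powers of 21 modulo 211:
  21^0=1  21^1=21  21^2=19  21^3=188  21^4=150  21^5=196
  21^6=107  21^7=137  21^8=134  21^9=71  21^10=14  21^11=83
So 21^11 ≡ 83 (mod 211), giving a = 11.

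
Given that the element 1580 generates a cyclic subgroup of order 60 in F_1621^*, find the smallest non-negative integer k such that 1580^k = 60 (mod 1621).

2

Baby-step giant-step with m = ceil(sqrt(60)) = 8.
Baby table (1580^j mod 1621 for j=0..7):
  0:1  1:1580  2:60  3:782  4:358  5:1532  6:407  7:1144
Giant step factor: 1580^(-8) ≡ 1374 (mod 1621).
Scan 60·1374^i mod 1621 for i = 0, 1, …:
  i=0: 60
Match at i=0, j=2: k = 0·8 + 2 = 2.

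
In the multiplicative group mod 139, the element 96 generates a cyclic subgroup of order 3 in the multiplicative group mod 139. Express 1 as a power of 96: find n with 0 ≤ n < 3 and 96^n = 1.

0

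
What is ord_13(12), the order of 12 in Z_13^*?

2

The order of 12 must divide p − 1 = 12 = 2^2 · 3.
Divisors: 1, 2, 3, 4, 6, 12.
Check each in increasing order: 12^1 ≡ 12;  12^2 ≡ 1.
Smallest exponent giving 1 is 2.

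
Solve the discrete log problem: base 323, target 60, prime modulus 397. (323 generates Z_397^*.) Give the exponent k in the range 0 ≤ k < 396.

249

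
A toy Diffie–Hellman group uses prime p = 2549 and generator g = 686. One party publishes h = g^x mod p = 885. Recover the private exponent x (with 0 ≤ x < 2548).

115

Baby-step giant-step with m = ceil(sqrt(2548)) = 51.
Baby table (686^j mod 2549 for j=0..50):
  0:1  1:686  2:1580  3:555  4:929  5:44  6:2145  7:697
  8:1479  9:92  10:1936  11:67  12:80  13:1351  14:1499  15:1067
  16:399  17:971  18:817  19:2231  20:1066  21:2262  22:1940  23:262
  24:1302  25:1022  26:117  27:1243  28:1332  29:1210  30:1635  31:50
  32:1163  33:2530  34:2260  35:568  36:2200  37:192  38:1713  39:29
  40:2051  41:2487  42:801  43:1451  44:1276  45:1029  46:2370  47:2107
  48:119  49:66  50:1943
Giant step factor: 686^(-51) ≡ 935 (mod 2549).
Scan 885·935^i mod 2549 for i = 0, 1, …:
  i=0: 885   i=1: 1599   i=2: 1351
Match at i=2, j=13: x = 2·51 + 13 = 115.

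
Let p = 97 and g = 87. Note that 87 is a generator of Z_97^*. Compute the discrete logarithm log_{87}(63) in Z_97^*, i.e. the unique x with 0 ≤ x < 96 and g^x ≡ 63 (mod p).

Successive powers of 87 modulo 97:
  87^0=1  87^1=87  87^2=3  87^3=67  87^4=9  87^5=7
  87^6=27  87^7=21  87^8=81  87^9=63
So 87^9 ≡ 63 (mod 97), giving x = 9.

9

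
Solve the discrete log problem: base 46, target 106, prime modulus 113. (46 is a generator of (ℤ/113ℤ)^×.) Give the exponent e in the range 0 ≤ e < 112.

Baby-step giant-step with m = ceil(sqrt(112)) = 11.
Baby table (46^j mod 113 for j=0..10):
  0:1  1:46  2:82  3:43  4:57  5:23  6:41  7:78
  8:85  9:68  10:77
Giant step factor: 46^(-11) ≡ 29 (mod 113).
Scan 106·29^i mod 113 for i = 0, 1, …:
  i=0: 106   i=1: 23
Match at i=1, j=5: e = 1·11 + 5 = 16.

16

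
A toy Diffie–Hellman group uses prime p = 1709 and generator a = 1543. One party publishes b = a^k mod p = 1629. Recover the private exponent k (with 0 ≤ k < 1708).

1604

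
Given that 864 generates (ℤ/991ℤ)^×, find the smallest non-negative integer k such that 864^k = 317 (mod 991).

Baby-step giant-step with m = ceil(sqrt(990)) = 32.
Baby table (864^j mod 991 for j=0..31):
  0:1  1:864  2:273  3:14  4:204  5:849  6:196  7:874
  8:985  9:762  10:344  11:907  12:758  13:852  14:806  15:702
  16:36  17:383  18:909  19:504  20:407  21:834  22:119  23:743
  24:775  25:675  26:492  27:940  28:531  29:942  30:277  31:497
Giant step factor: 864^(-32) ≡ 13 (mod 991).
Scan 317·13^i mod 991 for i = 0, 1, …:
  i=0: 317   i=1: 157   i=2: 59   i=3: 767
  i=4: 61   i=5: 793   i=6: 399   i=7: 232
  i=8: 43   i=9: 559     …   i=16: 778
  i=17: 204
Match at i=17, j=4: k = 17·32 + 4 = 548.

548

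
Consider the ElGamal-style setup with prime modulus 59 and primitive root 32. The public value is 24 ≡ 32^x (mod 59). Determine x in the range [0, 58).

Baby-step giant-step with m = ceil(sqrt(58)) = 8.
Baby table (32^j mod 59 for j=0..7):
  0:1  1:32  2:21  3:23  4:28  5:11  6:57  7:54
Giant step factor: 32^(-8) ≡ 7 (mod 59).
Scan 24·7^i mod 59 for i = 0, 1, …:
  i=0: 24   i=1: 50   i=2: 55   i=3: 31
  i=4: 40   i=5: 44   i=6: 13   i=7: 32
Match at i=7, j=1: x = 7·8 + 1 = 57.

57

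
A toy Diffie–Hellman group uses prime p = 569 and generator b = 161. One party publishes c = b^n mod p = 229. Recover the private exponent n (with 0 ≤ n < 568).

Baby-step giant-step with m = ceil(sqrt(568)) = 24.
Baby table (161^j mod 569 for j=0..23):
  0:1  1:161  2:316  3:235  4:281  5:290  6:32  7:31
  8:439  9:123  10:457  11:176  12:455  13:423  14:392  15:522
  16:399  17:511  18:335  19:449  20:26  21:203  22:250  23:420
Giant step factor: 161^(-24) ≡ 25 (mod 569).
Scan 229·25^i mod 569 for i = 0, 1, …:
  i=0: 229   i=1: 35   i=2: 306   i=3: 253
  i=4: 66   i=5: 512   i=6: 282   i=7: 222
  i=8: 429   i=9: 483     …   i=13: 10
  i=14: 250
Match at i=14, j=22: n = 14·24 + 22 = 358.

358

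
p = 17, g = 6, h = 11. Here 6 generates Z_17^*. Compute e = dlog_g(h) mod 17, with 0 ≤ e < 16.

9

Successive powers of 6 modulo 17:
  6^0=1  6^1=6  6^2=2  6^3=12  6^4=4  6^5=7
  6^6=8  6^7=14  6^8=16  6^9=11
So 6^9 ≡ 11 (mod 17), giving e = 9.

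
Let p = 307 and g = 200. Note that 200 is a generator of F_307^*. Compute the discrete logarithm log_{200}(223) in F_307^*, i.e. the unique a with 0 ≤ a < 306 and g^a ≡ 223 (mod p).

Baby-step giant-step with m = ceil(sqrt(306)) = 18.
Baby table (200^j mod 307 for j=0..17):
  0:1  1:200  2:90  3:194  4:118  5:268  6:182  7:174
  8:109  9:3  10:293  11:270  12:275  13:47  14:190  15:239
  16:215  17:20
Giant step factor: 200^(-18) ≡ 273 (mod 307).
Scan 223·273^i mod 307 for i = 0, 1, …:
  i=0: 223   i=1: 93   i=2: 215
Match at i=2, j=16: a = 2·18 + 16 = 52.

52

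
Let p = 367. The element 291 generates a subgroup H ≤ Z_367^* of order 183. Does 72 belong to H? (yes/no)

72 ∈ ⟨291⟩ iff 72^183 ≡ 1 (mod 367), since |⟨291⟩| = 183.
72^183 mod 367 = 1.
Since 1 = 1, 72 lies in the subgroup.

yes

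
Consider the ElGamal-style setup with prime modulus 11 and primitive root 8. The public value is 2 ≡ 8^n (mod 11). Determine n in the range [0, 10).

Successive powers of 8 modulo 11:
  8^0=1  8^1=8  8^2=9  8^3=6  8^4=4  8^5=10
  8^6=3  8^7=2
So 8^7 ≡ 2 (mod 11), giving n = 7.

7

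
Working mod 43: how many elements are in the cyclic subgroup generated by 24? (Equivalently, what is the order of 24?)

21

The order of 24 must divide p − 1 = 42 = 2 · 3 · 7.
Divisors: 1, 2, 3, 6, 7, 14, 21, 42.
Check each in increasing order: 24^1 ≡ 24;  24^2 ≡ 17;  24^3 ≡ 21;  24^6 ≡ 11;  24^7 ≡ 6;  24^14 ≡ 36;  24^21 ≡ 1.
Smallest exponent giving 1 is 21.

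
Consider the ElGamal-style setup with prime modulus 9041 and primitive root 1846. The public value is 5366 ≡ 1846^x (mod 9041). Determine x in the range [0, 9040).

3379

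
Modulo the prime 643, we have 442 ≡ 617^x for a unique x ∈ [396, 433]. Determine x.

417

Compute 617^396 mod 643 = 375, then multiply by 617 repeatedly:
  617^396=375  617^397=538  617^398=158  617^399=393  617^400=70
  617^401=109  617^402=381  617^403=382  617^404=356  617^405=389
  617^406=174  617^407=620  617^408=598  617^409=527  617^410=444
  617^411=30  617^412=506  617^413=347  617^414=623  617^415=520
  617^416=626  617^417=442
Found 442 at exponent 417.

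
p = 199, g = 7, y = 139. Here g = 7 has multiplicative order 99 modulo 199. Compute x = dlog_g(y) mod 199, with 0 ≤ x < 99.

45

Baby-step giant-step with m = ceil(sqrt(99)) = 10.
Baby table (7^j mod 199 for j=0..9):
  0:1  1:7  2:49  3:144  4:13  5:91  6:40  7:81
  8:169  9:188
Giant step factor: 7^(-10) ≡ 31 (mod 199).
Scan 139·31^i mod 199 for i = 0, 1, …:
  i=0: 139   i=1: 130   i=2: 50   i=3: 157
  i=4: 91
Match at i=4, j=5: x = 4·10 + 5 = 45.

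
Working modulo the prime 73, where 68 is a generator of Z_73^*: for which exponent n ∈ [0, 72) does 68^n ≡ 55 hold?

56

Baby-step giant-step with m = ceil(sqrt(72)) = 9.
Baby table (68^j mod 73 for j=0..8):
  0:1  1:68  2:25  3:21  4:41  5:14  6:3  7:58
  8:2
Giant step factor: 68^(-9) ≡ 51 (mod 73).
Scan 55·51^i mod 73 for i = 0, 1, …:
  i=0: 55   i=1: 31   i=2: 48   i=3: 39
  i=4: 18   i=5: 42   i=6: 25
Match at i=6, j=2: n = 6·9 + 2 = 56.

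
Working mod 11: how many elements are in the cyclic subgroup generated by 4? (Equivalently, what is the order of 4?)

5

The order of 4 must divide p − 1 = 10 = 2 · 5.
Divisors: 1, 2, 5, 10.
Check each in increasing order: 4^1 ≡ 4;  4^2 ≡ 5;  4^5 ≡ 1.
Smallest exponent giving 1 is 5.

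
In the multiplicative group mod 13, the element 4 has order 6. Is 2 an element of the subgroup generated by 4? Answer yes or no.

no

⟨4⟩ has order 6; its elements mod 13 are {1, 3, 4, 9, 10, 12}.
2 is not in this set.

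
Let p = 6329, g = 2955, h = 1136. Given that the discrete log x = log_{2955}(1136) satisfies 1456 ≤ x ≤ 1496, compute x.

Compute 2955^1456 mod 6329 = 83, then multiply by 2955 repeatedly:
  2955^1456=83  2955^1457=4763  2955^1458=5298  2955^1459=3973  2955^1460=6249
  2955^1461=4102  2955^1462=1375  2955^1463=6236  2955^1464=3661  2955^1465=1994
  2955^1466=6300  2955^1467=2911  2955^1468=894  2955^1469=2577  2955^1470=1248
  2955^1471=4362  2955^1472=3866  2955^1473=185  2955^1474=2381  2955^1475=4336
  2955^1476=2984  2955^1477=1423  2955^1478=2509  2955^1479=2836  2955^1480=784
  2955^1481=306  2955^1482=5512  2955^1483=3443  2955^1484=3362  2955^1485=4509
  2955^1486=1550  2955^1487=4383  2955^1488=2631  2955^1489=2593  2955^1490=4225
  2955^1491=4087  2955^1492=1353  2955^1493=4516  2955^1494=3248  2955^1495=3076
  2955^1496=1136
Found 1136 at exponent 1496.

1496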